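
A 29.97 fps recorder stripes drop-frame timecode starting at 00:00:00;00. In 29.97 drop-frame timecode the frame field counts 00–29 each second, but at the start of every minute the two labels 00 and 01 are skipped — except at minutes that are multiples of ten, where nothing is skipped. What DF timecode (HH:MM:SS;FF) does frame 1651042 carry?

Each 10-minute DF block holds 10 × 60 × 30 − 9 × 2 = 17982 frames. 1651042 ÷ 17982 → 91 full blocks, remainder 14680.
Within the partial block the first minute is 1800 frames and each further minute 1798, so 8 further minute boundaries passed. Total skipped labels = 18 × 91 + 2 × 8 = 1654.
Non-drop label index = 1651042 + 1654 = 1652696; at 30 labels/s that is 15:18:09:26, i.e. DF 15:18:09;26.

15:18:09;26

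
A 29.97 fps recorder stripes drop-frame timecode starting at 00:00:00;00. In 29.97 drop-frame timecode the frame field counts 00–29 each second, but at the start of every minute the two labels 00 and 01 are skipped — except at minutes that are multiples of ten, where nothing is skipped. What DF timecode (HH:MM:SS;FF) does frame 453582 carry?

Each 10-minute DF block holds 10 × 60 × 30 − 9 × 2 = 17982 frames. 453582 ÷ 17982 → 25 full blocks, remainder 4032.
Within the partial block the first minute is 1800 frames and each further minute 1798, so 2 further minute boundaries passed. Total skipped labels = 18 × 25 + 2 × 2 = 454.
Non-drop label index = 453582 + 454 = 454036; at 30 labels/s that is 04:12:14:16, i.e. DF 04:12:14;16.

04:12:14;16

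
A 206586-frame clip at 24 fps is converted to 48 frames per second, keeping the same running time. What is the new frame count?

413172 frames

Target frames = source frames × (target rate / source rate) = 206586 × (48)/(24) = 206586 × 2 = 413172.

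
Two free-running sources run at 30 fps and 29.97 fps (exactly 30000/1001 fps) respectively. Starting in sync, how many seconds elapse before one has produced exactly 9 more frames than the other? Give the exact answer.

The gap grows by |30000/1001 − 30| = 30/1001 frames per second.
Time for a 9-frame gap: 9 ÷ (30/1001) = 300.3 s.

300.3 seconds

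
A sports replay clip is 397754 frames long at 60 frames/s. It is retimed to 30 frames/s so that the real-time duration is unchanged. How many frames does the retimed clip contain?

Target frames = source frames × (target rate / source rate) = 397754 × (30)/(60) = 397754 × 1/2 = 198877.

198877 frames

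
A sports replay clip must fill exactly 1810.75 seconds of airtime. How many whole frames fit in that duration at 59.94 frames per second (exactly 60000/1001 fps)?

Frames = 1810.75 × 60000/1001 = 108645000/1001 ≈ 108536.4635.
Complete frames: 108536.

108536 frames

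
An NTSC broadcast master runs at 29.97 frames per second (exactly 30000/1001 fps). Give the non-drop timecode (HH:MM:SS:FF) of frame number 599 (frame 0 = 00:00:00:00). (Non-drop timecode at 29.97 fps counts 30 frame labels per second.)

00:00:19:29

599 ÷ 30 = 19 full seconds, remainder 29 frames.
19 s = 0 h 0 min 19 s.
Timecode: 00:00:19:29.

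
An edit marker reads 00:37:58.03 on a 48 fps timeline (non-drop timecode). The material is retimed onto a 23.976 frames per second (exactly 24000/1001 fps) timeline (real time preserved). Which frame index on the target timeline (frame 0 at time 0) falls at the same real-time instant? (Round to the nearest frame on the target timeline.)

frame 54619

Source frame index: (0×3600 + 37×60 + 58) × 48 + 3 = 109347.
Real time: 109347 / (48) = 36449/16 s.
Target frame: (36449/16) × (24000/1001) = 7810500/143 ≈ 54618.881 → 54619.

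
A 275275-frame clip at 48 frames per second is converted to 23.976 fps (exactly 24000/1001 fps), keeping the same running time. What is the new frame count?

137500 frames

Target frames = source frames × (target rate / source rate) = 275275 × (24000/1001)/(48) = 275275 × 500/1001 = 137500.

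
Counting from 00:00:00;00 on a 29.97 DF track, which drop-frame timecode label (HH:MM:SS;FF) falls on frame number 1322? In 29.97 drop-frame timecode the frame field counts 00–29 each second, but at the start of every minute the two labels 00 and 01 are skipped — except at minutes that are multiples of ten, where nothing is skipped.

Ten DF minutes hold 17982 frames, so frame 1322 lies in block 0 (frames 0–17981) with 1322 frames into that block.
The block's first minute is 1800 frames and the rest 1798 each; 1322 frames reaches minute 0, so 0 × 18 + 0 × 2 = 0 labels have been skipped so far.
Adding those back, label number 1322 + 0 = 1322 at 30 labels/s is 44 s + 2 f = 0 h 0 min 44 s frame 2, i.e. 00:00:44;02.

00:00:44;02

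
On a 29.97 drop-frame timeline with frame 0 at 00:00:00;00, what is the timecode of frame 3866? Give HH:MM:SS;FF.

Each 10-minute DF block holds 10 × 60 × 30 − 9 × 2 = 17982 frames. 3866 ÷ 17982 → 0 full blocks, remainder 3866.
Within the partial block the first minute is 1800 frames and each further minute 1798, so 2 further minute boundaries passed. Total skipped labels = 18 × 0 + 2 × 2 = 4.
Non-drop label index = 3866 + 4 = 3870; at 30 labels/s that is 00:02:09:00, i.e. DF 00:02:09;00.

00:02:09;00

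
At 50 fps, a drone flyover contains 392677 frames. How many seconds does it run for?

Running time = 392677 / (50) = 7853.54 s.

7853.54 seconds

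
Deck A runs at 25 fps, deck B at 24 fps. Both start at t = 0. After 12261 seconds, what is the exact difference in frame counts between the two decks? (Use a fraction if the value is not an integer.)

A emits 25 × 12261 = 306525 frames; B emits 24 × 12261 = 294264.
Difference = 12261 frames; B is behind A.

12261 frames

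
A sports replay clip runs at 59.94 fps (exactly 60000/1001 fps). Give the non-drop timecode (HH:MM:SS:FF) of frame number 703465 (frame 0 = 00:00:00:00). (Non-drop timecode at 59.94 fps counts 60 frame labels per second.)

03:15:24:25

703465 ÷ 60 = 11724 full seconds, remainder 25 frames.
11724 s = 3 h 15 min 24 s.
Timecode: 03:15:24:25.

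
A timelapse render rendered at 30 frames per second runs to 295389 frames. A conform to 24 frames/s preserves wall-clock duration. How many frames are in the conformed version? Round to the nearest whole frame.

Frames at target rate = 295389 × (24) / (30) = 1181556/5 ≈ 236311.200.
Nearest whole frame: 236311.

236311 frames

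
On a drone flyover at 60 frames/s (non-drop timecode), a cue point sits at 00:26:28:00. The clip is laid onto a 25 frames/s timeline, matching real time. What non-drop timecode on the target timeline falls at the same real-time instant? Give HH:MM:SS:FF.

00:26:28:00

Source frame index: (0×3600 + 26×60 + 28) × 60 + 0 = 95280.
Real time: 95280 / (60) = 1588 s.
Target frame: (1588) × (25) = 39700.
At 25 labels/s: frame 39700 → 00:26:28:00.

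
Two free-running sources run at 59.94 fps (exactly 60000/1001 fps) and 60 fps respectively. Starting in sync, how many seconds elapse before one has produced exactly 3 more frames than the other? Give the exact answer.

The gap grows by |60 − 60000/1001| = 60/1001 frames per second.
Time for a 3-frame gap: 3 ÷ (60/1001) = 50.05 s.

50.05 seconds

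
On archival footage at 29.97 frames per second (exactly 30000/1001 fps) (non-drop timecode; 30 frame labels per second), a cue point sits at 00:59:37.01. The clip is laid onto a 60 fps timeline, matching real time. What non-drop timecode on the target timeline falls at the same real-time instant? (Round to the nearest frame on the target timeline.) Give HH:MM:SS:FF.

00:59:40:37

Source frame index: (0×3600 + 59×60 + 37) × 30 + 1 = 107311.
Real time: 107311 / (30000/1001) = 107418311/30000 s.
Target frame: (107418311/30000) × (60) = 107418311/500 ≈ 214836.622 → 214837.
At 60 labels/s: frame 214837 → 00:59:40:37.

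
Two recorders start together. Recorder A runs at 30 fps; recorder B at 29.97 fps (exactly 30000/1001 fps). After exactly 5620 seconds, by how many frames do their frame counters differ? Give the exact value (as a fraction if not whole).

168600/1001 frames

A emits 30 × 5620 = 168600 frames; B emits 30000/1001 × 5620 = 168600000/1001.
Difference = 168600/1001 frames (≈ 168.4316); B is behind A.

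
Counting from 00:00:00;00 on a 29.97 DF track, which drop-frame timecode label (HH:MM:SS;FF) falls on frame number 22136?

Ten DF minutes hold 17982 frames, so frame 22136 lies in block 1 (frames 17982–35963) with 4154 frames into that block.
The block's first minute is 1800 frames and the rest 1798 each; 4154 frames reaches minute 2, so 1 × 18 + 2 × 2 = 22 labels have been skipped so far.
Adding those back, label number 22136 + 22 = 22158 at 30 labels/s is 738 s + 18 f = 0 h 12 min 18 s frame 18, i.e. 00:12:18;18.

00:12:18;18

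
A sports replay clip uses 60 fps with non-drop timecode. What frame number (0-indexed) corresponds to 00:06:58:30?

Total seconds to the label: (0 × 3600 + 6 × 60 + 58) = 418.
Frame index = 418 × 60 + 30 = 25110.

25110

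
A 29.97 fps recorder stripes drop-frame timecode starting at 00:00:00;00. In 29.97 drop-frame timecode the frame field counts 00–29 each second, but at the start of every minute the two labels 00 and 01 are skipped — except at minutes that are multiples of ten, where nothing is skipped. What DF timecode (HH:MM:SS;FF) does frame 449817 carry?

Ten DF minutes hold 17982 frames, so frame 449817 lies in block 25 (frames 449550–467531) with 267 frames into that block.
The block's first minute is 1800 frames and the rest 1798 each; 267 frames reaches minute 0, so 25 × 18 + 0 × 2 = 450 labels have been skipped so far.
Adding those back, label number 449817 + 450 = 450267 at 30 labels/s is 15008 s + 27 f = 4 h 10 min 8 s frame 27, i.e. 04:10:08;27.

04:10:08;27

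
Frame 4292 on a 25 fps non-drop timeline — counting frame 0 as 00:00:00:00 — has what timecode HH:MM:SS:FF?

4292 ÷ 25 = 171 full seconds, remainder 17 frames.
171 s = 0 h 2 min 51 s.
Timecode: 00:02:51:17.

00:02:51:17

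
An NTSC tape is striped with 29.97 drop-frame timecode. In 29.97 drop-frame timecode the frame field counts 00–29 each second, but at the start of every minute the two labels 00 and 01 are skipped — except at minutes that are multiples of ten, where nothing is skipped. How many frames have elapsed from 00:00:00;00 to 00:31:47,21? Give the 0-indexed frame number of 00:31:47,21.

57175

As if non-drop at 30 labels/s: (0 × 3600 + 31 × 60 + 47) × 30 + 21 = 57231.
Minute boundaries passed: 31; those not divisible by 10: 31 − 3 = 28; dropped labels = 2 × 28 = 56.
Actual frame index = 57231 − 56 = 57175.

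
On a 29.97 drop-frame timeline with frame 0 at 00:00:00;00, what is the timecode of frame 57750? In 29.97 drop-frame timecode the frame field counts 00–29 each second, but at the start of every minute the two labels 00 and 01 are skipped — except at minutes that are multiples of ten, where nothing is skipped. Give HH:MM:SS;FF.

00:32:06;28

Ten DF minutes hold 17982 frames, so frame 57750 lies in block 3 (frames 53946–71927) with 3804 frames into that block.
The block's first minute is 1800 frames and the rest 1798 each; 3804 frames reaches minute 2, so 3 × 18 + 2 × 2 = 58 labels have been skipped so far.
Adding those back, label number 57750 + 58 = 57808 at 30 labels/s is 1926 s + 28 f = 0 h 32 min 6 s frame 28, i.e. 00:32:06;28.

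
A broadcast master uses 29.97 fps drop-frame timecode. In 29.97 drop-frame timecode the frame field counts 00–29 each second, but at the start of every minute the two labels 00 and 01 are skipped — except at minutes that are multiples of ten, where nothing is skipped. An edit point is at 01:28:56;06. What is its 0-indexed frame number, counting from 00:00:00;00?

As if non-drop at 30 labels/s: (1 × 3600 + 28 × 60 + 56) × 30 + 6 = 160086.
Minute boundaries passed: 88; those not divisible by 10: 88 − 8 = 80; dropped labels = 2 × 80 = 160.
Actual frame index = 160086 − 160 = 159926.

159926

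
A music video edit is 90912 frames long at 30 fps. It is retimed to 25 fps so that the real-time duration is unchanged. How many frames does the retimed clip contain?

75760 frames

Target frames = source frames × (target rate / source rate) = 90912 × (25)/(30) = 90912 × 5/6 = 75760.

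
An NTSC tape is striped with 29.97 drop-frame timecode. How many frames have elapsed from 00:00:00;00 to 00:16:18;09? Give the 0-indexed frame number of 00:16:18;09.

Complete 10-minute blocks: 1, each 17982 frames → 17982.
Remaining 6 whole minutes in the current block: 1800 + 5 × 1798 = 10790 frames.
Within the current minute: 18 × 30 + 9 − 2 = 547 (labels ;00/;01 skipped at this minute). Total = 17982 + 10790 + 547 = 29319.

29319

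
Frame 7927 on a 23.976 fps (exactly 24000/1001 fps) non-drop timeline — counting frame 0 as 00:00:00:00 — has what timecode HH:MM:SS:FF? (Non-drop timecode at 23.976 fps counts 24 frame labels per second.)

7927 ÷ 24 = 330 full seconds, remainder 7 frames.
330 s = 0 h 5 min 30 s.
Timecode: 00:05:30:07.

00:05:30:07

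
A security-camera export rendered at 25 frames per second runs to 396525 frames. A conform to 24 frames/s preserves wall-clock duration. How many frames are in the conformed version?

380664 frames

Target frames = source frames × (target rate / source rate) = 396525 × (24)/(25) = 396525 × 24/25 = 380664.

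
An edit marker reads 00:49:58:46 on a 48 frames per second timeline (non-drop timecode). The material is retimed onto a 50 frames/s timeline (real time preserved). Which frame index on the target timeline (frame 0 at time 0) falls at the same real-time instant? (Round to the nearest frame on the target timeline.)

frame 149948

Source frame index: (0×3600 + 49×60 + 58) × 48 + 46 = 143950.
Real time: 143950 / (48) = 71975/24 s.
Target frame: (71975/24) × (50) = 1799375/12 ≈ 149947.917 → 149948.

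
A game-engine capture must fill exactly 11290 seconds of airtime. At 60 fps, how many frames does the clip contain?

677400 frames

Frames = 11290 × 60 = 677400.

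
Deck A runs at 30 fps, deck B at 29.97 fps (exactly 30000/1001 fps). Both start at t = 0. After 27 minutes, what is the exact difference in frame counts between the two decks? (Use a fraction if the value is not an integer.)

27 min = 1620 s.
A emits 30 × 1620 = 48600 frames; B emits 30000/1001 × 1620 = 48600000/1001.
Difference = 48600/1001 frames (≈ 48.5514); B is behind A.

48600/1001 frames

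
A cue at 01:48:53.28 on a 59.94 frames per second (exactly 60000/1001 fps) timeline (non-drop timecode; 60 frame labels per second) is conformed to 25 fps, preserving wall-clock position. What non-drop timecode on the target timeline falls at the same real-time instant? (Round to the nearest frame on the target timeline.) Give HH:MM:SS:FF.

01:49:00:00

Source frame index: (1×3600 + 48×60 + 53) × 60 + 28 = 392008.
Real time: 392008 / (60000/1001) = 49050001/7500 s.
Target frame: (49050001/7500) × (25) = 49050001/300 ≈ 163500.003 → 163500.
At 25 labels/s: frame 163500 → 01:49:00:00.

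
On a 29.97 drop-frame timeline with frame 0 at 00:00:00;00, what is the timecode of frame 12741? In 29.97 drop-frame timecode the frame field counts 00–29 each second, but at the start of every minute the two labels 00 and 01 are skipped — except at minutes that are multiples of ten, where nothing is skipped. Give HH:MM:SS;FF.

Ten DF minutes hold 17982 frames, so frame 12741 lies in block 0 (frames 0–17981) with 12741 frames into that block.
The block's first minute is 1800 frames and the rest 1798 each; 12741 frames reaches minute 7, so 0 × 18 + 7 × 2 = 14 labels have been skipped so far.
Adding those back, label number 12741 + 14 = 12755 at 30 labels/s is 425 s + 5 f = 0 h 7 min 5 s frame 5, i.e. 00:07:05;05.

00:07:05;05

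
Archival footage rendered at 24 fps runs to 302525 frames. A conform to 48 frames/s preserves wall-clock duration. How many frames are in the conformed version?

Frames at target rate = 302525 × (48) / (24) = 605050.

605050 frames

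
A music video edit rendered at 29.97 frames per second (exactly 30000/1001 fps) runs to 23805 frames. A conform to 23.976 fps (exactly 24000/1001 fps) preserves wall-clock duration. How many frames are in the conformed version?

19044 frames

Target frames = source frames × (target rate / source rate) = 23805 × (24000/1001)/(30000/1001) = 23805 × 4/5 = 19044.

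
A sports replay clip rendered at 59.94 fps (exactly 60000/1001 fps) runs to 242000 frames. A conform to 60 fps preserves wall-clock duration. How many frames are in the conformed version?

Target frames = source frames × (target rate / source rate) = 242000 × (60)/(60000/1001) = 242000 × 1001/1000 = 242242.

242242 frames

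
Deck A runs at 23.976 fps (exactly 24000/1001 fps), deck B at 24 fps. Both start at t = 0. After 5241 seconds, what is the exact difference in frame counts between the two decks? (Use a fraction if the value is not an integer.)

A emits 24000/1001 × 5241 = 125784000/1001 frames; B emits 24 × 5241 = 125784.
Difference = 125784/1001 frames (≈ 125.6583); B is ahead of A.

125784/1001 frames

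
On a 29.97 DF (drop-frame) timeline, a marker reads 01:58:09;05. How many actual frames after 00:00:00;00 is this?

As if non-drop at 30 labels/s: (1 × 3600 + 58 × 60 + 9) × 30 + 5 = 212675.
Minute boundaries passed: 118; those not divisible by 10: 118 − 11 = 107; dropped labels = 2 × 107 = 214.
Actual frame index = 212675 − 214 = 212461.

212461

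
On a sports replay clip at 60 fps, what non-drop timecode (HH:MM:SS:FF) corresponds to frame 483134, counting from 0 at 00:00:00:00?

02:14:12:14

483134 ÷ 60 = 8052 full seconds, remainder 14 frames.
8052 s = 2 h 14 min 12 s.
Timecode: 02:14:12:14.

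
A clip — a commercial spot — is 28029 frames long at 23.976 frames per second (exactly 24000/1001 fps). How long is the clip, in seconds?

Running time = 28029 / (24000/1001) = 1169.042875 s.

1169.042875 seconds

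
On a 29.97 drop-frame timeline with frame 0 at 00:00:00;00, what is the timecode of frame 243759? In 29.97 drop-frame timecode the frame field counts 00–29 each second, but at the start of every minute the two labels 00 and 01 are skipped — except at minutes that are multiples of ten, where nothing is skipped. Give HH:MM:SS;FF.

Ten DF minutes hold 17982 frames, so frame 243759 lies in block 13 (frames 233766–251747) with 9993 frames into that block.
The block's first minute is 1800 frames and the rest 1798 each; 9993 frames reaches minute 5, so 13 × 18 + 5 × 2 = 244 labels have been skipped so far.
Adding those back, label number 243759 + 244 = 244003 at 30 labels/s is 8133 s + 13 f = 2 h 15 min 33 s frame 13, i.e. 02:15:33;13.

02:15:33;13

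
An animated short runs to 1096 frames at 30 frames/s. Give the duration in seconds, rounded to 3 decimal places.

Running time = 1096 × 1/30 = 548/15 s ≈ 36.533 s.

36.533 seconds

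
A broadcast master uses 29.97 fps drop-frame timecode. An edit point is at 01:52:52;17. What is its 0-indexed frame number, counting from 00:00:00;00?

202975

As if non-drop at 30 labels/s: (1 × 3600 + 52 × 60 + 52) × 30 + 17 = 203177.
Minute boundaries passed: 112; those not divisible by 10: 112 − 11 = 101; dropped labels = 2 × 101 = 202.
Actual frame index = 203177 − 202 = 202975.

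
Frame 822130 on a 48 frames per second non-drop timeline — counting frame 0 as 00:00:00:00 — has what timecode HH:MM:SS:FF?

04:45:27:34

822130 ÷ 48 = 17127 full seconds, remainder 34 frames.
17127 s = 4 h 45 min 27 s.
Timecode: 04:45:27:34.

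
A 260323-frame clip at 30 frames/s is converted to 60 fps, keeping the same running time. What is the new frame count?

Frames at target rate = 260323 × (60) / (30) = 520646.

520646 frames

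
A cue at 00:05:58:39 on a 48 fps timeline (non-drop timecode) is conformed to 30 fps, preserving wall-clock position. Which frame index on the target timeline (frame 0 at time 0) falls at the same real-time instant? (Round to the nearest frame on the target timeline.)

frame 10764

Source frame index: (0×3600 + 5×60 + 58) × 48 + 39 = 17223.
Real time: 17223 / (48) = 5741/16 s.
Target frame: (5741/16) × (30) = 86115/8 ≈ 10764.375 → 10764.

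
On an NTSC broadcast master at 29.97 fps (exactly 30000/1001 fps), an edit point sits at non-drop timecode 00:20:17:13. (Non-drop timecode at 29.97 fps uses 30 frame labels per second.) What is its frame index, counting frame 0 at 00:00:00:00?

Total seconds to the label: (0 × 3600 + 20 × 60 + 17) = 1217.
Frame index = 1217 × 30 + 13 = 36523.

36523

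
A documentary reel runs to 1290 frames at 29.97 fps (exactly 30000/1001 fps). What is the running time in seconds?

Running time = 1290 / (30000/1001) = 43.043 s.

43.043 seconds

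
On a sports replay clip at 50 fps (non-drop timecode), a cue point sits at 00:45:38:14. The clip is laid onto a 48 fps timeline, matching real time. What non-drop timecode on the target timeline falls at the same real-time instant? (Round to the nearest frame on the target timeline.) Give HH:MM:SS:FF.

Source frame index: (0×3600 + 45×60 + 38) × 50 + 14 = 136914.
Real time: 136914 / (50) = 68457/25 s.
Target frame: (68457/25) × (48) = 3285936/25 ≈ 131437.440 → 131437.
At 48 labels/s: frame 131437 → 00:45:38:13.

00:45:38:13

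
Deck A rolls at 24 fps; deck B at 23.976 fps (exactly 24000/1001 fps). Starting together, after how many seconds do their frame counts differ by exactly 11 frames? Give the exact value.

The gap grows by |24000/1001 − 24| = 24/1001 frames per second.
Time for a 11-frame gap: 11 ÷ (24/1001) = 11011/24 s.

11011/24 seconds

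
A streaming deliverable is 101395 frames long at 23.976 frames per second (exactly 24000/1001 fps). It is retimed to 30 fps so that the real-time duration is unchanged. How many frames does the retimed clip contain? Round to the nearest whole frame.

Frames at target rate = 101395 × (30) / (24000/1001) = 20299279/160 ≈ 126870.494.
Nearest whole frame: 126870.

126870 frames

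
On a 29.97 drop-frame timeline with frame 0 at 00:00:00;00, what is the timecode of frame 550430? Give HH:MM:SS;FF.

Ten DF minutes hold 17982 frames, so frame 550430 lies in block 30 (frames 539460–557441) with 10970 frames into that block.
The block's first minute is 1800 frames and the rest 1798 each; 10970 frames reaches minute 6, so 30 × 18 + 6 × 2 = 552 labels have been skipped so far.
Adding those back, label number 550430 + 552 = 550982 at 30 labels/s is 18366 s + 2 f = 5 h 6 min 6 s frame 2, i.e. 05:06:06;02.

05:06:06;02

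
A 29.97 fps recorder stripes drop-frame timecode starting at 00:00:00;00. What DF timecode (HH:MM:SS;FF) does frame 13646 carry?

00:07:35;10

Each 10-minute DF block holds 10 × 60 × 30 − 9 × 2 = 17982 frames. 13646 ÷ 17982 → 0 full blocks, remainder 13646.
Within the partial block the first minute is 1800 frames and each further minute 1798, so 7 further minute boundaries passed. Total skipped labels = 18 × 0 + 2 × 7 = 14.
Non-drop label index = 13646 + 14 = 13660; at 30 labels/s that is 00:07:35:10, i.e. DF 00:07:35;10.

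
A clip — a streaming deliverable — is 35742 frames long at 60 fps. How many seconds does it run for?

Running time = 35742 / (60) = 595.7 s.

595.7 seconds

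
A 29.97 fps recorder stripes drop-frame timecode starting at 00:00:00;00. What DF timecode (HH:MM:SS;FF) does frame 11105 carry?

Each 10-minute DF block holds 10 × 60 × 30 − 9 × 2 = 17982 frames. 11105 ÷ 17982 → 0 full blocks, remainder 11105.
Within the partial block the first minute is 1800 frames and each further minute 1798, so 6 further minute boundaries passed. Total skipped labels = 18 × 0 + 2 × 6 = 12.
Non-drop label index = 11105 + 12 = 11117; at 30 labels/s that is 00:06:10:17, i.e. DF 00:06:10;17.

00:06:10;17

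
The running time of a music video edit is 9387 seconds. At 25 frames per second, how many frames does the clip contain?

Frames = 9387 × 25 = 234675.

234675 frames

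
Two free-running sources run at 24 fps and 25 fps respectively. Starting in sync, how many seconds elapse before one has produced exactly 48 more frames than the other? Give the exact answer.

The gap grows by |25 − 24| = 1 frame per second.
Time for a 48-frame gap: 48 ÷ (1) = 48 s.

48 seconds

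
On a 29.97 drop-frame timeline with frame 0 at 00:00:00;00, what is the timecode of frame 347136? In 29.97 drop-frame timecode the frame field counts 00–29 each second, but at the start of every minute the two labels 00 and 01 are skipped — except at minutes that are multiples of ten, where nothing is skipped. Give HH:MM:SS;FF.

03:13:02;24

Each 10-minute DF block holds 10 × 60 × 30 − 9 × 2 = 17982 frames. 347136 ÷ 17982 → 19 full blocks, remainder 5478.
Within the partial block the first minute is 1800 frames and each further minute 1798, so 3 further minute boundaries passed. Total skipped labels = 18 × 19 + 2 × 3 = 348.
Non-drop label index = 347136 + 348 = 347484; at 30 labels/s that is 03:13:02:24, i.e. DF 03:13:02;24.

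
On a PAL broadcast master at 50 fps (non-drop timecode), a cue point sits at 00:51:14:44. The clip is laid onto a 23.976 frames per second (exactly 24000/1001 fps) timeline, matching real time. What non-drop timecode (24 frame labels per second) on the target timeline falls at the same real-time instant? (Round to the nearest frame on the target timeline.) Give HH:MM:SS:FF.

Source frame index: (0×3600 + 51×60 + 14) × 50 + 44 = 153744.
Real time: 153744 / (50) = 76872/25 s.
Target frame: (76872/25) × (24000/1001) = 73797120/1001 ≈ 73723.397 → 73723.
At 24 labels/s: frame 73723 → 00:51:11:19.

00:51:11:19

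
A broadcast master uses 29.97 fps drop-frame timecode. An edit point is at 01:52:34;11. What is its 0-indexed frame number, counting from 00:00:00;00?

202429

Complete 10-minute blocks: 11, each 17982 frames → 197802.
Remaining 2 whole minutes in the current block: 1800 + 1 × 1798 = 3598 frames.
Within the current minute: 34 × 30 + 11 − 2 = 1029 (labels ;00/;01 skipped at this minute). Total = 197802 + 3598 + 1029 = 202429.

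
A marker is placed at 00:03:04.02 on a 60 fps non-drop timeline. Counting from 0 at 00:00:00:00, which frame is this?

frame 11042

Total seconds to the label: (0 × 3600 + 3 × 60 + 4) = 184.
Frame index = 184 × 60 + 2 = 11042.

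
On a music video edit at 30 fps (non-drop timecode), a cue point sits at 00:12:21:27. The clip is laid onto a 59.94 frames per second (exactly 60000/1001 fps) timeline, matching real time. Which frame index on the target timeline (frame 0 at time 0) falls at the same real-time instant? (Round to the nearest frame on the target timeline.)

frame 44470

Source frame index: (0×3600 + 12×60 + 21) × 30 + 27 = 22257.
Real time: 22257 / (30) = 7419/10 s.
Target frame: (7419/10) × (60000/1001) = 44514000/1001 ≈ 44469.530 → 44470.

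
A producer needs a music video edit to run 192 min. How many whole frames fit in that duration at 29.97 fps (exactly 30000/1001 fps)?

192 min = 11520 s.
Frames = 11520 × 30000/1001 = 345600000/1001 ≈ 345254.7453.
Complete frames: 345254.

345254 frames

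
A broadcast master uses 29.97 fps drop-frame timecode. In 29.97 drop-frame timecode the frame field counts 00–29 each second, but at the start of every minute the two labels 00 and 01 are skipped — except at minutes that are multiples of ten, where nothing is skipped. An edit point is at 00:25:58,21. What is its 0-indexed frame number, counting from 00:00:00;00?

46715

As if non-drop at 30 labels/s: (0 × 3600 + 25 × 60 + 58) × 30 + 21 = 46761.
Minute boundaries passed: 25; those not divisible by 10: 25 − 2 = 23; dropped labels = 2 × 23 = 46.
Actual frame index = 46761 − 46 = 46715.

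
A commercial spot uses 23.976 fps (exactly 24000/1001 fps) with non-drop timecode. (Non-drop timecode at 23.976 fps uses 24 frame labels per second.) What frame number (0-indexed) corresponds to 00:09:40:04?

frame 13924

Total seconds to the label: (0 × 3600 + 9 × 60 + 40) = 580.
Frame index = 580 × 24 + 4 = 13924.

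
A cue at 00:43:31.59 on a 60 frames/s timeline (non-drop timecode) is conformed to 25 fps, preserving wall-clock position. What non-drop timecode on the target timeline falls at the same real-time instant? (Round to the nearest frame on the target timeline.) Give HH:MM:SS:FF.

Source frame index: (0×3600 + 43×60 + 31) × 60 + 59 = 156719.
Real time: 156719 / (60) = 156719/60 s.
Target frame: (156719/60) × (25) = 783595/12 ≈ 65299.583 → 65300.
At 25 labels/s: frame 65300 → 00:43:32:00.

00:43:32:00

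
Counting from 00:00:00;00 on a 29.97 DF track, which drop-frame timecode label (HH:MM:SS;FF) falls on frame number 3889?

Ten DF minutes hold 17982 frames, so frame 3889 lies in block 0 (frames 0–17981) with 3889 frames into that block.
The block's first minute is 1800 frames and the rest 1798 each; 3889 frames reaches minute 2, so 0 × 18 + 2 × 2 = 4 labels have been skipped so far.
Adding those back, label number 3889 + 4 = 3893 at 30 labels/s is 129 s + 23 f = 0 h 2 min 9 s frame 23, i.e. 00:02:09;23.

00:02:09;23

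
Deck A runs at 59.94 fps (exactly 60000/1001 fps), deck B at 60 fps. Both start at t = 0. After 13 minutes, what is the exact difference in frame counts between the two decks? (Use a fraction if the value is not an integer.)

3600/77 frames

13 min = 780 s.
A emits 60000/1001 × 780 = 3600000/77 frames; B emits 60 × 780 = 46800.
Difference = 3600/77 frames (≈ 46.7532); B is ahead of A.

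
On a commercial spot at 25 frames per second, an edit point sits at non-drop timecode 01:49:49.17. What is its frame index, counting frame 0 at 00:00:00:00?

frame 164742

Total seconds to the label: (1 × 3600 + 49 × 60 + 49) = 6589.
Frame index = 6589 × 25 + 17 = 164742.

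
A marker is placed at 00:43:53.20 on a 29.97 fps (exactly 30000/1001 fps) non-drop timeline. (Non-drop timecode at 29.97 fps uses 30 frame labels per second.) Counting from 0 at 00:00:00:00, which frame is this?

frame 79010

Total seconds to the label: (0 × 3600 + 43 × 60 + 53) = 2633.
Frame index = 2633 × 30 + 20 = 79010.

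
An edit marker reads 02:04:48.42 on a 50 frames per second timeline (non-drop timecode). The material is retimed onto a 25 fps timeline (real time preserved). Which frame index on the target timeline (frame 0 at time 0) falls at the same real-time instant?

Source frame index: (2×3600 + 4×60 + 48) × 50 + 42 = 374442.
Real time: 374442 / (50) = 187221/25 s.
Target frame: (187221/25) × (25) = 187221.

frame 187221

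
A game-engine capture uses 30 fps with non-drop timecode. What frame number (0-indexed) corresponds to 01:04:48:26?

frame 116666

Total seconds to the label: (1 × 3600 + 4 × 60 + 48) = 3888.
Frame index = 3888 × 30 + 26 = 116666.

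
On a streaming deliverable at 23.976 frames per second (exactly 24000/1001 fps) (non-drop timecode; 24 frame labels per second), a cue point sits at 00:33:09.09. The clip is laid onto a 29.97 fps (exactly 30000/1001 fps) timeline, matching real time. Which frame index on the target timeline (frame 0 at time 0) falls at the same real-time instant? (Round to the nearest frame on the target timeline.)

frame 59681

Source frame index: (0×3600 + 33×60 + 9) × 24 + 9 = 47745.
Real time: 47745 / (24000/1001) = 3186183/1600 s.
Target frame: (3186183/1600) × (30000/1001) = 238725/4 ≈ 59681.250 → 59681.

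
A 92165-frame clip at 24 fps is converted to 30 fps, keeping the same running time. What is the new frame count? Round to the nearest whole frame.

Frames at target rate = 92165 × (30) / (24) = 460825/4 ≈ 115206.250.
Nearest whole frame: 115206.

115206 frames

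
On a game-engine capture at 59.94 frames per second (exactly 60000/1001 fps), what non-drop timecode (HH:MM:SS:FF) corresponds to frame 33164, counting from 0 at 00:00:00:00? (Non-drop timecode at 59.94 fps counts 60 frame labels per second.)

00:09:12:44

33164 ÷ 60 = 552 full seconds, remainder 44 frames.
552 s = 0 h 9 min 12 s.
Timecode: 00:09:12:44.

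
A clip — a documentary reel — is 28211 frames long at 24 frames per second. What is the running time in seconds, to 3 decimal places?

1175.458 seconds

Running time = 28211 × 1/24 = 28211/24 s ≈ 1175.458 s.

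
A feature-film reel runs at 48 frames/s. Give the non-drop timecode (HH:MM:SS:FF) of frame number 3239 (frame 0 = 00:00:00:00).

00:01:07:23

3239 ÷ 48 = 67 full seconds, remainder 23 frames.
67 s = 0 h 1 min 7 s.
Timecode: 00:01:07:23.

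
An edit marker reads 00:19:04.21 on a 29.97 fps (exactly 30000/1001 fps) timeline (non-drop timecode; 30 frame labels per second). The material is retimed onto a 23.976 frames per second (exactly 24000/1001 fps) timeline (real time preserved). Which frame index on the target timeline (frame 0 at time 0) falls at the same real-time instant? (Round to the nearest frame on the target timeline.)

frame 27473

Source frame index: (0×3600 + 19×60 + 4) × 30 + 21 = 34341.
Real time: 34341 / (30000/1001) = 11458447/10000 s.
Target frame: (11458447/10000) × (24000/1001) = 137364/5 ≈ 27472.800 → 27473.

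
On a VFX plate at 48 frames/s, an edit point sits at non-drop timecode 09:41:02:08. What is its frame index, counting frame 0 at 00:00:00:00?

Total seconds to the label: (9 × 3600 + 41 × 60 + 2) = 34862.
Frame index = 34862 × 48 + 8 = 1673384.

1673384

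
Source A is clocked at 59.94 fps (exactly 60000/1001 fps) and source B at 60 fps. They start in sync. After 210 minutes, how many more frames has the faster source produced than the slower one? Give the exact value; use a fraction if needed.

210 min = 12600 s.
A emits 60000/1001 × 12600 = 108000000/143 frames; B emits 60 × 12600 = 756000.
Difference = 108000/143 frames (≈ 755.2448); B is ahead of A.

108000/143 frames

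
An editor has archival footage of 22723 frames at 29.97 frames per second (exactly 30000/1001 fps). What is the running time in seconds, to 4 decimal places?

758.1908 seconds

Running time = 22723 × 1001/30000 = 22745723/30000 s ≈ 758.1908 s.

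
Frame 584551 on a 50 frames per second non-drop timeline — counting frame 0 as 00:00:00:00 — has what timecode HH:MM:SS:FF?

03:14:51:01

584551 ÷ 50 = 11691 full seconds, remainder 1 frame.
11691 s = 3 h 14 min 51 s.
Timecode: 03:14:51:01.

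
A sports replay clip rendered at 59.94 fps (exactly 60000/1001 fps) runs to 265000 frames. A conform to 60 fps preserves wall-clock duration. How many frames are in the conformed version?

265265 frames

Target frames = source frames × (target rate / source rate) = 265000 × (60)/(60000/1001) = 265000 × 1001/1000 = 265265.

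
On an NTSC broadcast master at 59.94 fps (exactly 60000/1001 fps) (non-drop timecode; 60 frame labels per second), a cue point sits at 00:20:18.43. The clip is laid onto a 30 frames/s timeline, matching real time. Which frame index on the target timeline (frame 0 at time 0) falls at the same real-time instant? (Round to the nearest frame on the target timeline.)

frame 36598

Source frame index: (0×3600 + 20×60 + 18) × 60 + 43 = 73123.
Real time: 73123 / (60000/1001) = 73196123/60000 s.
Target frame: (73196123/60000) × (30) = 73196123/2000 ≈ 36598.062 → 36598.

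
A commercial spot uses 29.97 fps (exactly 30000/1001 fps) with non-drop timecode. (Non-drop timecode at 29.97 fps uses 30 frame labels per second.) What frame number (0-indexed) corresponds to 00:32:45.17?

Total seconds to the label: (0 × 3600 + 32 × 60 + 45) = 1965.
Frame index = 1965 × 30 + 17 = 58967.

58967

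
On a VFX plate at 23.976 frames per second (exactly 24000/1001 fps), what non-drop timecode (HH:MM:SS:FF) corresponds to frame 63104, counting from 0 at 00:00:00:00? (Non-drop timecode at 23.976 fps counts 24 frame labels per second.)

63104 ÷ 24 = 2629 full seconds, remainder 8 frames.
2629 s = 0 h 43 min 49 s.
Timecode: 00:43:49:08.

00:43:49:08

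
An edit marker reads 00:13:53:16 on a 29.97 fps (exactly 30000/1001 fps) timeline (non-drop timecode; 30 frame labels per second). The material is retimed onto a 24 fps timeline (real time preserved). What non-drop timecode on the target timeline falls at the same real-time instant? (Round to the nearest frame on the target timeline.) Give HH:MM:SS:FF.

Source frame index: (0×3600 + 13×60 + 53) × 30 + 16 = 25006.
Real time: 25006 / (30000/1001) = 12515503/15000 s.
Target frame: (12515503/15000) × (24) = 12515503/625 ≈ 20024.805 → 20025.
At 24 labels/s: frame 20025 → 00:13:54:09.

00:13:54:09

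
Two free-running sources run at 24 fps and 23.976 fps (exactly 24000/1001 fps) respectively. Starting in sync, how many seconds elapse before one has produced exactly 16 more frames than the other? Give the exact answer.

2002/3 seconds

The gap grows by |24000/1001 − 24| = 24/1001 frames per second.
Time for a 16-frame gap: 16 ÷ (24/1001) = 2002/3 s.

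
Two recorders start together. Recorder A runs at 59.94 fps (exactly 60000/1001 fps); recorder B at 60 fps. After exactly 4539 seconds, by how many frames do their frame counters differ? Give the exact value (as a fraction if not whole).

272340/1001 frames

A emits 60000/1001 × 4539 = 272340000/1001 frames; B emits 60 × 4539 = 272340.
Difference = 272340/1001 frames (≈ 272.0679); B is ahead of A.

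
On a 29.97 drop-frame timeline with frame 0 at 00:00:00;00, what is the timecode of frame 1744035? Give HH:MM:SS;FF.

16:09:52;21

Each 10-minute DF block holds 10 × 60 × 30 − 9 × 2 = 17982 frames. 1744035 ÷ 17982 → 96 full blocks, remainder 17763.
Within the partial block the first minute is 1800 frames and each further minute 1798, so 9 further minute boundaries passed. Total skipped labels = 18 × 96 + 2 × 9 = 1746.
Non-drop label index = 1744035 + 1746 = 1745781; at 30 labels/s that is 16:09:52:21, i.e. DF 16:09:52;21.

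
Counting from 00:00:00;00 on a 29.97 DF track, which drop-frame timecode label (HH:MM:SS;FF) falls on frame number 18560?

00:10:19;08

Ten DF minutes hold 17982 frames, so frame 18560 lies in block 1 (frames 17982–35963) with 578 frames into that block.
The block's first minute is 1800 frames and the rest 1798 each; 578 frames reaches minute 0, so 1 × 18 + 0 × 2 = 18 labels have been skipped so far.
Adding those back, label number 18560 + 18 = 18578 at 30 labels/s is 619 s + 8 f = 0 h 10 min 19 s frame 8, i.e. 00:10:19;08.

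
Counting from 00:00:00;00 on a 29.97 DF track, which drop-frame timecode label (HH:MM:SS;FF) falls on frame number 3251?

00:01:48;13

Each 10-minute DF block holds 10 × 60 × 30 − 9 × 2 = 17982 frames. 3251 ÷ 17982 → 0 full blocks, remainder 3251.
Within the partial block the first minute is 1800 frames and each further minute 1798, so 1 further minute boundary passed. Total skipped labels = 18 × 0 + 2 × 1 = 2.
Non-drop label index = 3251 + 2 = 3253; at 30 labels/s that is 00:01:48:13, i.e. DF 00:01:48;13.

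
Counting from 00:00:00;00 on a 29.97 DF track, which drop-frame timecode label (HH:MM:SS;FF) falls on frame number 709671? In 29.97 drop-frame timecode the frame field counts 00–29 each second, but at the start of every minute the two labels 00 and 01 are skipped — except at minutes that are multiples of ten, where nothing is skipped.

Ten DF minutes hold 17982 frames, so frame 709671 lies in block 39 (frames 701298–719279) with 8373 frames into that block.
The block's first minute is 1800 frames and the rest 1798 each; 8373 frames reaches minute 4, so 39 × 18 + 4 × 2 = 710 labels have been skipped so far.
Adding those back, label number 709671 + 710 = 710381 at 30 labels/s is 23679 s + 11 f = 6 h 34 min 39 s frame 11, i.e. 06:34:39;11.

06:34:39;11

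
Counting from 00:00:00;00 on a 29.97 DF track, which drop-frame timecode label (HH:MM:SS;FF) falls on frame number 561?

Ten DF minutes hold 17982 frames, so frame 561 lies in block 0 (frames 0–17981) with 561 frames into that block.
The block's first minute is 1800 frames and the rest 1798 each; 561 frames reaches minute 0, so 0 × 18 + 0 × 2 = 0 labels have been skipped so far.
Adding those back, label number 561 + 0 = 561 at 30 labels/s is 18 s + 21 f = 0 h 0 min 18 s frame 21, i.e. 00:00:18;21.

00:00:18;21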